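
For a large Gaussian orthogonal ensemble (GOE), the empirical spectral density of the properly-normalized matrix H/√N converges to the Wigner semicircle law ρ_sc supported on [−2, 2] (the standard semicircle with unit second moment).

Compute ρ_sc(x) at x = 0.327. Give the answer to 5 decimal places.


ρ_sc(x) = (1/(2π)) √(4 − x²). With x = 0.327:
  4 − x² = 4 − (0.327)² = 4 − 0.106929 = 3.893071.
  √(4 − x²) = 1.973087.
  1/(2π) = 0.159155.
  ρ_sc(0.327) = 0.159155 · 1.973087 = 0.314026.

Rounded to 5 decimal places: ρ_sc(0.327) ≈ 0.31403.


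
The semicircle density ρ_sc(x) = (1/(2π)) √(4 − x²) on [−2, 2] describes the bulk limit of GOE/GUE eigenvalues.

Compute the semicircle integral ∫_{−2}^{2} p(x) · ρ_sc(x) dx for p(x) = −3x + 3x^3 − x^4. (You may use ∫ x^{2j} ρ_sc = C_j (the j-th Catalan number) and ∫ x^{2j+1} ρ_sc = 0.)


Write p(x) = Σ a_i x^i, split into monomials and integrate each against ρ_sc separately.
Using ∫ x^{2j} ρ_sc = C_j = (1/(j+1)) C(2j, j) (Catalan numbers) and ∫ x^{2j+1} ρ_sc = 0 (odd monomials vanish by symmetry):
  i = 1 (odd): ∫ x^1 ρ_sc = 0 (vanishes)
  i = 3 (odd): ∫ x^3 ρ_sc = 0 (vanishes)
  i = 4 (even): a_4 · C_{2} = -1 · 2 = -2

Summing the contributions: ∫_{−2}^{2} p(x) ρ_sc(x) dx = -2.


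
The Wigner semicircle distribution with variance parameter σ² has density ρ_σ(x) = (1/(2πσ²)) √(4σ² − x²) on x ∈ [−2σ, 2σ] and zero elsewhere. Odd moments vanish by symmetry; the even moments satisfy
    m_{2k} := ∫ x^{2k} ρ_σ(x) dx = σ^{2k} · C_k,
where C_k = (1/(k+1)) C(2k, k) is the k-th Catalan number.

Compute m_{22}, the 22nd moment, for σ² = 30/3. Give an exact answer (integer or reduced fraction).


By the scaled semicircle moment identity, m_{2k} = σ^{2k} · C_k with k = 11.
C_11 = (1/(k+1)) · C(2k, k) = (1/12) · C(22, 11) = (1/12) · 705432 = 58786.
σ^{2k} = (σ²)^k = (30/3)^11 = 100000000000.

Therefore m_{22} = σ^{22} · C_11 = 100000000000 · 58786 = 5878600000000000.


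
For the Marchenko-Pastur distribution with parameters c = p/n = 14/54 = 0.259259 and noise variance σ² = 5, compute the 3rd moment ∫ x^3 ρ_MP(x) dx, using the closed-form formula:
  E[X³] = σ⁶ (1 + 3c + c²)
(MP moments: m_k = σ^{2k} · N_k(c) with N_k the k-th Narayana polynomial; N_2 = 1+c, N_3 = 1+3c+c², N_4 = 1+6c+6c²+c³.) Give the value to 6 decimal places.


E[X³] = σ⁶ (1 + 3c + c²) (third MP moment). With σ² = 5 (so σ⁶ = 125) and c = 14/54 = 0.259259: E[X³] = 125 · (1 + 3·0.259259 + (0.259259)²) = 125 · 1.844993.

So E[X^3] = 230.624143.


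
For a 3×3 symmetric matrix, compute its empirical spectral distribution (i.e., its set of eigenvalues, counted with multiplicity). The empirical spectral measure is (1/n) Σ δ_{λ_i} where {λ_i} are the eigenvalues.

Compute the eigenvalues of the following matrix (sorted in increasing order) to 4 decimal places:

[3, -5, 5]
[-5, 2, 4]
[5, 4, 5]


Since M is real symmetric, all three eigenvalues are real; they are the roots of det(λI − M) = λ³ − (tr M) λ² + s λ − det M, where s is the sum of the principal 2×2 minors.
tr M = 3 + 2 + 5 = 10.
s = (3·2 − (-5)²) + (3·5 − 5²) + (2·5 − 4²) = -19 + (-10) + (-6) = -35.
det M (expand along row 1) = 3·(-6) − (-5)·(-45) + 5·(-30) = -393.
Characteristic polynomial: λ³ − 10λ² − 35λ + 393 = 0.
Substitute λ = y + (tr M)/3 = y + 3.333333 to remove the quadratic term: y³ + p·y + q = 0 with p = s − (tr M)²/3 = -68.333333 and q = −2(tr M)³/27 + (tr M)·s/3 − det M = 202.259259.
Three real roots ⇒ use the trigonometric (Viète) form: r = 2√(−p/3) = 9.545214, φ = arccos(3q/(p·r)) = arccos(-0.930275) = 2.765958 rad.
y_k = r·cos(φ/3 − 2πk/3) for k = 0, 1, 2 gives y = 5.767589, 3.702898, -9.470487.
λ_k = y_k + 3.333333 gives λ = 9.1009, 7.0362, -6.1372 (check: the sum is 10.0000 = tr M).

Eigenvalues sorted in increasing order: [-6.1372, 7.0362, 9.1009].


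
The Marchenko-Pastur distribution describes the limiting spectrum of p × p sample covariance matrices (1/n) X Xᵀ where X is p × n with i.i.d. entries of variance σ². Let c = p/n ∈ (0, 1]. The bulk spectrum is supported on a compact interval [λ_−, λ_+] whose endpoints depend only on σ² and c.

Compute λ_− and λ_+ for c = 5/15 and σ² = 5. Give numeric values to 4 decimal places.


c = 5/15 = 0.333333; √c = 0.577350.
λ_− = σ² (1 − √c)² = 5 · (1 − 0.577350)² = 5 · (0.422650)² = 0.893164.
λ_+ = σ² (1 + √c)² = 5 · (1 + 0.577350)² = 5 · (1.577350)² = 12.440169.

Rounded to 4 decimal places: λ_− ≈ 0.8932, λ_+ ≈ 12.4402.


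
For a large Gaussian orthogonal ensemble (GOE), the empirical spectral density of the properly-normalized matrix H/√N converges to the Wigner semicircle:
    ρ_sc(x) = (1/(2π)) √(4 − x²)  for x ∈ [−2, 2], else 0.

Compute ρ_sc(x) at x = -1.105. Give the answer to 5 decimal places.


ρ_sc(x) = (1/(2π)) √(4 − x²). With x = -1.105:
  4 − x² = 4 − (-1.105)² = 4 − 1.221025 = 2.778975.
  √(4 − x²) = 1.667026.
  1/(2π) = 0.159155.
  ρ_sc(-1.105) = 0.159155 · 1.667026 = 0.265315.

Rounded to 5 decimal places: ρ_sc(-1.105) ≈ 0.26532.


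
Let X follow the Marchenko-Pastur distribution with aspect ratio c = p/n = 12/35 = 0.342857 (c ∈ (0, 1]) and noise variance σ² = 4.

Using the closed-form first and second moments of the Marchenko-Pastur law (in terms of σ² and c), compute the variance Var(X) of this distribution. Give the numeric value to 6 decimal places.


Recall the MP moments m_1 = E[X] = σ² and m_2 = E[X²] = σ⁴ (1 + c).
m_1 = E[X] = σ² = 4, so m_1² = 16.
m_2 = E[X²] = σ⁴ (1 + c) = 16 · (1 + 0.342857) = 16 · 1.342857 = 21.485714.
(Note m_2 − m_1² simplifies to c · σ⁴ = 0.342857 · 16.)

Var(X) = m_2 − m_1² = 21.485714 − 16 = 5.485714.


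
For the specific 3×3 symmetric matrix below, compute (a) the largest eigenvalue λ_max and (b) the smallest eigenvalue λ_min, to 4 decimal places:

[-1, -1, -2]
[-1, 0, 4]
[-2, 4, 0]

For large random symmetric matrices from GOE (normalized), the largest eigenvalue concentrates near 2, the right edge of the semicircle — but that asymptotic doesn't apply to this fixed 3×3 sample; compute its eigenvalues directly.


Since M is real symmetric, all three eigenvalues are real; they are the roots of det(λI − M) = λ³ − (tr M) λ² + s λ − det M, where s is the sum of the principal 2×2 minors.
tr M = -1 + 0 + 0 = -1.
s = ((-1)·0 − (-1)²) + ((-1)·0 − (-2)²) + (0·0 − 4²) = -1 + (-4) + (-16) = -21.
det M (expand along row 1) = (-1)·(-16) − (-1)·8 + (-2)·(-4) = 32.
Characteristic polynomial: λ³ + λ² − 21λ − 32 = 0.
Substitute λ = y + (tr M)/3 = y − 0.333333 to remove the quadratic term: y³ + p·y + q = 0 with p = s − (tr M)²/3 = -21.333333 and q = −2(tr M)³/27 + (tr M)·s/3 − det M = -24.925926.
Three real roots ⇒ use the trigonometric (Viète) form: r = 2√(−p/3) = 5.333333, φ = arccos(3q/(p·r)) = arccos(0.657227) = 0.853663 rad.
y_k = r·cos(φ/3 − 2πk/3) for k = 0, 1, 2 gives y = 5.118863, -1.262796, -3.856067.
λ_k = y_k − 0.333333 gives λ = 4.7855, -1.5961, -4.1894 (check: the sum is -1.0000 = tr M).

Hence λ_max = 4.7855 and λ_min = -4.1894.


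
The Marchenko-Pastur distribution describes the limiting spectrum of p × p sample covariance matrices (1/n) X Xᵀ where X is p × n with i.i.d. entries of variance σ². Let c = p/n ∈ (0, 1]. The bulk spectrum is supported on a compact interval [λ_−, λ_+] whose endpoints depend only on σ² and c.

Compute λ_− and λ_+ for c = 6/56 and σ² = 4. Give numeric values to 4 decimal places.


c = 6/56 = 0.107143; √c = 0.327327.
λ_− = σ² (1 − √c)² = 4 · (1 − 0.327327)² = 4 · (0.672673)² = 1.809957.
λ_+ = σ² (1 + √c)² = 4 · (1 + 0.327327)² = 4 · (1.327327)² = 7.047186.

Rounded to 4 decimal places: λ_− ≈ 1.8100, λ_+ ≈ 7.0472.


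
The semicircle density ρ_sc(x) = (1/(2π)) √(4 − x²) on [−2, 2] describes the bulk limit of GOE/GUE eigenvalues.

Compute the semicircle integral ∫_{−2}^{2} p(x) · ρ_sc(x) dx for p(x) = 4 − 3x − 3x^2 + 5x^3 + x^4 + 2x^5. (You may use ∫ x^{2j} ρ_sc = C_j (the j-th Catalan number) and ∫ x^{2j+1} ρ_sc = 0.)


Write p(x) = Σ a_i x^i, split into monomials and integrate each against ρ_sc separately.
Using ∫ x^{2j} ρ_sc = C_j = (1/(j+1)) C(2j, j) (Catalan numbers) and ∫ x^{2j+1} ρ_sc = 0 (odd monomials vanish by symmetry):
  i = 0 (even): a_0 · C_{0} = 4 · 1 = 4
  i = 1 (odd): ∫ x^1 ρ_sc = 0 (vanishes)
  i = 2 (even): a_2 · C_{1} = -3 · 1 = -3
  i = 3 (odd): ∫ x^3 ρ_sc = 0 (vanishes)
  i = 4 (even): a_4 · C_{2} = 1 · 2 = 2
  i = 5 (odd): ∫ x^5 ρ_sc = 0 (vanishes)

Summing the contributions: ∫_{−2}^{2} p(x) ρ_sc(x) dx = 4 + (-3) + 2 = 3.


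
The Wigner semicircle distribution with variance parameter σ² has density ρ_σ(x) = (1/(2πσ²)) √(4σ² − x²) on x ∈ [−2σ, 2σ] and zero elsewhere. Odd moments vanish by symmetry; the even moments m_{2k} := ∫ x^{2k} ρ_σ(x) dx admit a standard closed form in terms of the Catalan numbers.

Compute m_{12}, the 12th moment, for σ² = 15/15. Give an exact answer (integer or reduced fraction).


By the scaled semicircle moment identity, m_{2k} = σ^{2k} · C_k with k = 6.
C_6 = (1/(k+1)) · C(2k, k) = (1/7) · C(12, 6) = (1/7) · 924 = 132.
σ^{2k} = (σ²)^k = (15/15)^6 = 1.

Therefore m_{12} = σ^{12} · C_6 = 1 · 132 = 132.


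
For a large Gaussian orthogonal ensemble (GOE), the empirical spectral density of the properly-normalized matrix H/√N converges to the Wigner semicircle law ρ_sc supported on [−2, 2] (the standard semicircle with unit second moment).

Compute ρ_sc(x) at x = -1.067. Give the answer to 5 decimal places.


ρ_sc(x) = (1/(2π)) √(4 − x²). With x = -1.067:
  4 − x² = 4 − (-1.067)² = 4 − 1.138489 = 2.861511.
  √(4 − x²) = 1.691600.
  1/(2π) = 0.159155.
  ρ_sc(-1.067) = 0.159155 · 1.691600 = 0.269227.

Rounded to 5 decimal places: ρ_sc(-1.067) ≈ 0.26923.


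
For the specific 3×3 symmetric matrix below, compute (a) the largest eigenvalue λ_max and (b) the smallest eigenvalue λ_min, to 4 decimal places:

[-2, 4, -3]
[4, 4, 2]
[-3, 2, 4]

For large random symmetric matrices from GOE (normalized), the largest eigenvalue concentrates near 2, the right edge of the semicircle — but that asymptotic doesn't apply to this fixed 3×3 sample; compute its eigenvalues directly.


Since M is real symmetric, all three eigenvalues are real; they are the roots of det(λI − M) = λ³ − (tr M) λ² + s λ − det M, where s is the sum of the principal 2×2 minors.
tr M = -2 + 4 + 4 = 6.
s = ((-2)·4 − 4²) + ((-2)·4 − (-3)²) + (4·4 − 2²) = -24 + (-17) + 12 = -29.
det M (expand along row 1) = (-2)·12 − 4·22 + (-3)·20 = -172.
Characteristic polynomial: λ³ − 6λ² − 29λ + 172 = 0.
Substitute λ = y + (tr M)/3 = y + 2.000000 to remove the quadratic term: y³ + p·y + q = 0 with p = s − (tr M)²/3 = -41.000000 and q = −2(tr M)³/27 + (tr M)·s/3 − det M = 98.000000.
Three real roots ⇒ use the trigonometric (Viète) form: r = 2√(−p/3) = 7.393691, φ = arccos(3q/(p·r)) = arccos(-0.969845) = 2.895389 rad.
y_k = r·cos(φ/3 − 2πk/3) for k = 0, 1, 2 gives y = 4.209304, 3.159502, -7.368806.
λ_k = y_k + 2.000000 gives λ = 6.2093, 5.1595, -5.3688 (check: the sum is 6.0000 = tr M).

Hence λ_max = 6.2093 and λ_min = -5.3688.


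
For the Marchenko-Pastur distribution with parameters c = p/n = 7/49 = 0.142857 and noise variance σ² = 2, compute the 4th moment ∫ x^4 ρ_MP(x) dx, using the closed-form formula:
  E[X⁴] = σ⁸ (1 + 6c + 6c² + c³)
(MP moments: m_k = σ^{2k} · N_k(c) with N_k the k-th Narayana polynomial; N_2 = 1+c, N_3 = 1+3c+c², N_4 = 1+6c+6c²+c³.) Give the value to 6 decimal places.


E[X⁴] = σ⁸ (1 + 6c + 6c² + c³) (fourth MP moment). With σ² = 2 (so σ⁸ = 16) and c = 7/49 = 0.142857: E[X⁴] = 16 · (1 + 6·0.142857 + 6·(0.142857)² + (0.142857)³) = 16 · 1.982507.

So E[X^4] = 31.720117.


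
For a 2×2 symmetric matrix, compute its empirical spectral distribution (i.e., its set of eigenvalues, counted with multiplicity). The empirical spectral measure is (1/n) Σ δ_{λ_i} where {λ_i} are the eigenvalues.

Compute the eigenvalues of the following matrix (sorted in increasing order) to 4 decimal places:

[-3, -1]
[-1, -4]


Since M is real symmetric, both eigenvalues are real; they are the roots of det(λI − M) = λ² − (tr M) λ + det M.
tr M = -3 + (-4) = -7.
det M = (-3)·(-4) − (-1)² = 12 − 1 = 11.
Characteristic polynomial: λ² + 7λ + 11 = 0.
Discriminant Δ = (tr M)² − 4·det M = 49 − 44 = 5; √Δ = 2.236068.
λ = (tr M ± √Δ)/2 = (-7 ± 2.236068)/2, giving (tr M − √Δ)/2 = -4.6180 and (tr M + √Δ)/2 = -2.3820.

Eigenvalues sorted in increasing order: [-4.6180, -2.3820].


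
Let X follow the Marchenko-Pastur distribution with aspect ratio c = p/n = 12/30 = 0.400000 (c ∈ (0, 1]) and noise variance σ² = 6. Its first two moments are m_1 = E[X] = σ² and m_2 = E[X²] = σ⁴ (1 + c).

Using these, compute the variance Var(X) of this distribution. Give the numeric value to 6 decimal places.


m_1 = E[X] = σ² = 6, so m_1² = 36.
m_2 = E[X²] = σ⁴ (1 + c) = 36 · (1 + 0.400000) = 36 · 1.400000 = 50.400000.
(Note m_2 − m_1² simplifies to c · σ⁴ = 0.400000 · 36.)

Var(X) = m_2 − m_1² = 50.400000 − 36 = 14.400000.


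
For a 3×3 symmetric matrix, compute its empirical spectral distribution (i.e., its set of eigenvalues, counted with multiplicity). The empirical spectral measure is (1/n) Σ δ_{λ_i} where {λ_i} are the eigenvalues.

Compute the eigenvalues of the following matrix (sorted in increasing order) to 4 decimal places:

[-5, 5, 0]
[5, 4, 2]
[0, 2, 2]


Since M is real symmetric, all three eigenvalues are real; they are the roots of det(λI − M) = λ³ − (tr M) λ² + s λ − det M, where s is the sum of the principal 2×2 minors.
tr M = -5 + 4 + 2 = 1.
s = ((-5)·4 − 5²) + ((-5)·2 − 0²) + (4·2 − 2²) = -45 + (-10) + 4 = -51.
det M (expand along row 1) = (-5)·4 − 5·10 + 0·10 = -70.
Characteristic polynomial: λ³ − λ² − 51λ + 70 = 0.
Substitute λ = y + (tr M)/3 = y + 0.333333 to remove the quadratic term: y³ + p·y + q = 0 with p = s − (tr M)²/3 = -51.333333 and q = −2(tr M)³/27 + (tr M)·s/3 − det M = 52.925926.
Three real roots ⇒ use the trigonometric (Viète) form: r = 2√(−p/3) = 8.273116, φ = arccos(3q/(p·r)) = arccos(-0.373870) = 1.953975 rad.
y_k = r·cos(φ/3 − 2πk/3) for k = 0, 1, 2 gives y = 6.579454, 1.053823, -7.633277.
λ_k = y_k + 0.333333 gives λ = 6.9128, 1.3872, -7.2999 (check: the sum is 1.0000 = tr M).

Eigenvalues sorted in increasing order: [-7.2999, 1.3872, 6.9128].


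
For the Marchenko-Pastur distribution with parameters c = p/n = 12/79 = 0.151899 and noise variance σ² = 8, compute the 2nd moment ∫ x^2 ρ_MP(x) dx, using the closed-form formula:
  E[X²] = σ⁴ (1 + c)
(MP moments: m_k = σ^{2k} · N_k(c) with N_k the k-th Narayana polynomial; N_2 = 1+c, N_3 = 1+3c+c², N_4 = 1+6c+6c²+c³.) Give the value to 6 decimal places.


E[X²] = σ⁴ (1 + c) (second MP moment). With σ² = 8 (so σ⁴ = 64) and c = 12/79 = 0.151899: E[X²] = 64 · (1 + 0.151899) = 64 · 1.151899.

So E[X^2] = 73.721519.


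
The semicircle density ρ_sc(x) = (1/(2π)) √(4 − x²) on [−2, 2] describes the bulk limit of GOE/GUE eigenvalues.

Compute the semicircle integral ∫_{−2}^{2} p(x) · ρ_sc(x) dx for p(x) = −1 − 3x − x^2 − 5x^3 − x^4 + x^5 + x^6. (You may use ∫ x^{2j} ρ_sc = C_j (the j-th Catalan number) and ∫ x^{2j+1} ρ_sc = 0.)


Write p(x) = Σ a_i x^i, split into monomials and integrate each against ρ_sc separately.
Using ∫ x^{2j} ρ_sc = C_j = (1/(j+1)) C(2j, j) (Catalan numbers) and ∫ x^{2j+1} ρ_sc = 0 (odd monomials vanish by symmetry):
  i = 0 (even): a_0 · C_{0} = -1 · 1 = -1
  i = 1 (odd): ∫ x^1 ρ_sc = 0 (vanishes)
  i = 2 (even): a_2 · C_{1} = -1 · 1 = -1
  i = 3 (odd): ∫ x^3 ρ_sc = 0 (vanishes)
  i = 4 (even): a_4 · C_{2} = -1 · 2 = -2
  i = 5 (odd): ∫ x^5 ρ_sc = 0 (vanishes)
  i = 6 (even): a_6 · C_{3} = 1 · 5 = 5

Summing the contributions: ∫_{−2}^{2} p(x) ρ_sc(x) dx = (-1) + (-1) + (-2) + 5 = 1.


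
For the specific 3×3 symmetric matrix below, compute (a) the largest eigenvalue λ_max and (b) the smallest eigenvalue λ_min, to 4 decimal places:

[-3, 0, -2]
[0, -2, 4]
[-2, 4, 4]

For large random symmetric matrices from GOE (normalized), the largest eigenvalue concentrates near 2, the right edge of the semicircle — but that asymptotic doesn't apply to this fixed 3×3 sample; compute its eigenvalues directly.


Since M is real symmetric, all three eigenvalues are real; they are the roots of det(λI − M) = λ³ − (tr M) λ² + s λ − det M, where s is the sum of the principal 2×2 minors.
tr M = -3 + (-2) + 4 = -1.
s = ((-3)·(-2) − 0²) + ((-3)·4 − (-2)²) + ((-2)·4 − 4²) = 6 + (-16) + (-24) = -34.
det M (expand along row 1) = (-3)·(-24) − 0·8 + (-2)·(-4) = 80.
Characteristic polynomial: λ³ + λ² − 34λ − 80 = 0.
Substitute λ = y + (tr M)/3 = y − 0.333333 to remove the quadratic term: y³ + p·y + q = 0 with p = s − (tr M)²/3 = -34.333333 and q = −2(tr M)³/27 + (tr M)·s/3 − det M = -68.592593.
Three real roots ⇒ use the trigonometric (Viète) form: r = 2√(−p/3) = 6.765928, φ = arccos(3q/(p·r)) = arccos(0.885840) = 0.482496 rad.
y_k = r·cos(φ/3 − 2πk/3) for k = 0, 1, 2 gives y = 6.678609, -2.400973, -4.277636.
λ_k = y_k − 0.333333 gives λ = 6.3453, -2.7343, -4.6110 (check: the sum is -1.0000 = tr M).

Hence λ_max = 6.3453 and λ_min = -4.6110.


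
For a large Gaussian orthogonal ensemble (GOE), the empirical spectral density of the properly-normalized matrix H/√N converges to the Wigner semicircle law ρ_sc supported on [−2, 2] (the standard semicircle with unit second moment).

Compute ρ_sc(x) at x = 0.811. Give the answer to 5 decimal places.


ρ_sc(x) = (1/(2π)) √(4 − x²). With x = 0.811:
  4 − x² = 4 − (0.811)² = 4 − 0.657721 = 3.342279.
  √(4 − x²) = 1.828190.
  1/(2π) = 0.159155.
  ρ_sc(0.811) = 0.159155 · 1.828190 = 0.290965.

Rounded to 5 decimal places: ρ_sc(0.811) ≈ 0.29097.


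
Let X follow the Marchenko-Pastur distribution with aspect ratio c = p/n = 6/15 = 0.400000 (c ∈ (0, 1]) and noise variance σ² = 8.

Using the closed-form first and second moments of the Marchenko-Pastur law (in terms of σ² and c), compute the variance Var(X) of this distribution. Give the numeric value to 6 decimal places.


Recall the MP moments m_1 = E[X] = σ² and m_2 = E[X²] = σ⁴ (1 + c).
m_1 = E[X] = σ² = 8, so m_1² = 64.
m_2 = E[X²] = σ⁴ (1 + c) = 64 · (1 + 0.400000) = 64 · 1.400000 = 89.600000.
(Note m_2 − m_1² simplifies to c · σ⁴ = 0.400000 · 64.)

Var(X) = m_2 − m_1² = 89.600000 − 64 = 25.600000.


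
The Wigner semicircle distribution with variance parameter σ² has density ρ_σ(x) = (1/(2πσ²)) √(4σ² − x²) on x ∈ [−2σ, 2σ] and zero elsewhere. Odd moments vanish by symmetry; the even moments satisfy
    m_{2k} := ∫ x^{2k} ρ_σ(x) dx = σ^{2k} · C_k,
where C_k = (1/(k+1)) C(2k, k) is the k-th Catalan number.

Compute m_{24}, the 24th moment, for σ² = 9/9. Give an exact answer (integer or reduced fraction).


By the scaled semicircle moment identity, m_{2k} = σ^{2k} · C_k with k = 12.
C_12 = (1/(k+1)) · C(2k, k) = (1/13) · C(24, 12) = (1/13) · 2704156 = 208012.
σ^{2k} = (σ²)^k = (9/9)^12 = 1.

Therefore m_{24} = σ^{24} · C_12 = 1 · 208012 = 208012.


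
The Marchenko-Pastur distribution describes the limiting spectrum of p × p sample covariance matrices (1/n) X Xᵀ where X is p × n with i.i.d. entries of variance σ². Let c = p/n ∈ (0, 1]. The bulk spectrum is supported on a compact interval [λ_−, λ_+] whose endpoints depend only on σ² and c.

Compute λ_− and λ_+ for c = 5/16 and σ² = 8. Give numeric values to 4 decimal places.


c = 5/16 = 0.312500; √c = 0.559017.
λ_− = σ² (1 − √c)² = 8 · (1 − 0.559017)² = 8 · (0.440983)² = 1.555728.
λ_+ = σ² (1 + √c)² = 8 · (1 + 0.559017)² = 8 · (1.559017)² = 19.444272.

Rounded to 4 decimal places: λ_− ≈ 1.5557, λ_+ ≈ 19.4443.


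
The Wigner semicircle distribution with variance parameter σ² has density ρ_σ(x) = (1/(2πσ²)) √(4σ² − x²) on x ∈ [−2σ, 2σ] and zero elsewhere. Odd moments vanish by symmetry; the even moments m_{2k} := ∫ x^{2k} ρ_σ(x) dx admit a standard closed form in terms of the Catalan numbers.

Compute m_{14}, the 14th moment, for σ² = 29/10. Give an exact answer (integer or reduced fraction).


By the scaled semicircle moment identity, m_{2k} = σ^{2k} · C_k with k = 7.
C_7 = (1/(k+1)) · C(2k, k) = (1/8) · C(14, 7) = (1/8) · 3432 = 429.
σ^{2k} = (σ²)^k = (29/10)^7 = 17249876309/10000000.

Therefore m_{14} = σ^{14} · C_7 = (17249876309/10000000) · 429 = 7400196936561/10000000.


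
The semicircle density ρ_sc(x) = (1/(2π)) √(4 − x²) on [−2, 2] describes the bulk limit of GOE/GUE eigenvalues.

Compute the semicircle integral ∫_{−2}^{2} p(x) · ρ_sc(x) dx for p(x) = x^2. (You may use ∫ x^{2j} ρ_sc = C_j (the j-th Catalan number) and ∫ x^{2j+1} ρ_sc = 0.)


Write p(x) = Σ a_i x^i, split into monomials and integrate each against ρ_sc separately.
Using ∫ x^{2j} ρ_sc = C_j = (1/(j+1)) C(2j, j) (Catalan numbers) and ∫ x^{2j+1} ρ_sc = 0 (odd monomials vanish by symmetry):
  i = 2 (even): a_2 · C_{1} = 1 · 1 = 1

Summing the contributions: ∫_{−2}^{2} p(x) ρ_sc(x) dx = 1.


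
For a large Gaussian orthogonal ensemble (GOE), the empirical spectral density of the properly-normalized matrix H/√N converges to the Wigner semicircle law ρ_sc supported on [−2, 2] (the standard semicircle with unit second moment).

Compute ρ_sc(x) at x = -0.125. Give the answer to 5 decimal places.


ρ_sc(x) = (1/(2π)) √(4 − x²). With x = -0.125:
  4 − x² = 4 − (-0.125)² = 4 − 0.015625 = 3.984375.
  √(4 − x²) = 1.996090.
  1/(2π) = 0.159155.
  ρ_sc(-0.125) = 0.159155 · 1.996090 = 0.317688.

Rounded to 5 decimal places: ρ_sc(-0.125) ≈ 0.31769.


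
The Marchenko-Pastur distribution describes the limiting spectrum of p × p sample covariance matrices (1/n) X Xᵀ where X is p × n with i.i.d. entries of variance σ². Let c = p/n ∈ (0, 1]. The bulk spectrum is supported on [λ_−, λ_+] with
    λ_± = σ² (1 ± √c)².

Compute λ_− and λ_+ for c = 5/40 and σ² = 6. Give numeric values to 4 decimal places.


c = 5/40 = 0.125000; √c = 0.353553.
λ_− = σ² (1 − √c)² = 6 · (1 − 0.353553)² = 6 · (0.646447)² = 2.507359.
λ_+ = σ² (1 + √c)² = 6 · (1 + 0.353553)² = 6 · (1.353553)² = 10.992641.

Rounded to 4 decimal places: λ_− ≈ 2.5074, λ_+ ≈ 10.9926.


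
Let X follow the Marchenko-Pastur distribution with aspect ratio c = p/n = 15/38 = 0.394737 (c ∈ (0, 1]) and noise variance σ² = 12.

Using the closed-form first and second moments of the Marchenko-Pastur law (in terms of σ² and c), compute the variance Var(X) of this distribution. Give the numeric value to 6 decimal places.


Recall the MP moments m_1 = E[X] = σ² and m_2 = E[X²] = σ⁴ (1 + c).
m_1 = E[X] = σ² = 12, so m_1² = 144.
m_2 = E[X²] = σ⁴ (1 + c) = 144 · (1 + 0.394737) = 144 · 1.394737 = 200.842105.
(Note m_2 − m_1² simplifies to c · σ⁴ = 0.394737 · 144.)

Var(X) = m_2 − m_1² = 200.842105 − 144 = 56.842105.


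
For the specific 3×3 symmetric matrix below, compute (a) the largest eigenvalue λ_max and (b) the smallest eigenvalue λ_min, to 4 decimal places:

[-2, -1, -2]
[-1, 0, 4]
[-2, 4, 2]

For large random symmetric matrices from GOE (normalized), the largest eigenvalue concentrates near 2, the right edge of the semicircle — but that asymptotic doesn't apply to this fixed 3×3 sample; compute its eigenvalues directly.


Since M is real symmetric, all three eigenvalues are real; they are the roots of det(λI − M) = λ³ − (tr M) λ² + s λ − det M, where s is the sum of the principal 2×2 minors.
tr M = -2 + 0 + 2 = 0.
s = ((-2)·0 − (-1)²) + ((-2)·2 − (-2)²) + (0·2 − 4²) = -1 + (-8) + (-16) = -25.
det M (expand along row 1) = (-2)·(-16) − (-1)·6 + (-2)·(-4) = 46.
Characteristic polynomial: λ³ − 25λ − 46 = 0.
Substitute λ = y + (tr M)/3 = y + 0.000000 to remove the quadratic term: y³ + p·y + q = 0 with p = s − (tr M)²/3 = -25.000000 and q = −2(tr M)³/27 + (tr M)·s/3 − det M = -46.000000.
Three real roots ⇒ use the trigonometric (Viète) form: r = 2√(−p/3) = 5.773503, φ = arccos(3q/(p·r)) = arccos(0.956092) = 0.297433 rad.
y_k = r·cos(φ/3 − 2πk/3) for k = 0, 1, 2 gives y = 5.745150, -2.377666, -3.367485.
λ_k = y_k + 0.000000 gives λ = 5.7452, -2.3777, -3.3675 (check: the sum is 0.0000 = tr M).

Hence λ_max = 5.7452 and λ_min = -3.3675.


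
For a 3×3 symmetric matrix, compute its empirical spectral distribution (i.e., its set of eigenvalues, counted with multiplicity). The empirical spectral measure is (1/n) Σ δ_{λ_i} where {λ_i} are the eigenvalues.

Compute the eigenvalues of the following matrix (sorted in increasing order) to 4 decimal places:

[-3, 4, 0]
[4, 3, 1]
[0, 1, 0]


Since M is real symmetric, all three eigenvalues are real; they are the roots of det(λI − M) = λ³ − (tr M) λ² + s λ − det M, where s is the sum of the principal 2×2 minors.
tr M = -3 + 3 + 0 = 0.
s = ((-3)·3 − 4²) + ((-3)·0 − 0²) + (3·0 − 1²) = -25 + 0 + (-1) = -26.
det M (expand along row 1) = (-3)·(-1) − 4·0 + 0·4 = 3.
Characteristic polynomial: λ³ − 26λ − 3 = 0.
Substitute λ = y + (tr M)/3 = y + 0.000000 to remove the quadratic term: y³ + p·y + q = 0 with p = s − (tr M)²/3 = -26.000000 and q = −2(tr M)³/27 + (tr M)·s/3 − det M = -3.000000.
Three real roots ⇒ use the trigonometric (Viète) form: r = 2√(−p/3) = 5.887841, φ = arccos(3q/(p·r)) = arccos(0.058791) = 1.511971 rad.
y_k = r·cos(φ/3 − 2πk/3) for k = 0, 1, 2 gives y = 5.155761, -0.115444, -5.040317.
λ_k = y_k + 0.000000 gives λ = 5.1558, -0.1154, -5.0403 (check: the sum is 0.0000 = tr M).

Eigenvalues sorted in increasing order: [-5.0403, -0.1154, 5.1558].


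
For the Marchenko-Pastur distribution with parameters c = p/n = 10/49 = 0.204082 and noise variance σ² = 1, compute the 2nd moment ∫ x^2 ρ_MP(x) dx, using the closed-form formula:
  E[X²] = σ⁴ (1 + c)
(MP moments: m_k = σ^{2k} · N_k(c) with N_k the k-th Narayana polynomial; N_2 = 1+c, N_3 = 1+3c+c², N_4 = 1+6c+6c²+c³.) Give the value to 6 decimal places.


E[X²] = σ⁴ (1 + c) (second MP moment). With σ² = 1 (so σ⁴ = 1) and c = 10/49 = 0.204082: E[X²] = 1 · (1 + 0.204082) = 1 · 1.204082.

So E[X^2] = 1.204082.


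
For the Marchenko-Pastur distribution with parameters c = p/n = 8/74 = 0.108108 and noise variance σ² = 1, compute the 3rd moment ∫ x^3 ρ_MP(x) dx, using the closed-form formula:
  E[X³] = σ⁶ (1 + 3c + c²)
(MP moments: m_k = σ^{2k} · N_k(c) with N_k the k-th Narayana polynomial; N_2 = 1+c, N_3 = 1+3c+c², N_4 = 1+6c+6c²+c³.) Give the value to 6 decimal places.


E[X³] = σ⁶ (1 + 3c + c²) (third MP moment). With σ² = 1 (so σ⁶ = 1) and c = 8/74 = 0.108108: E[X³] = 1 · (1 + 3·0.108108 + (0.108108)²) = 1 · 1.336012.

So E[X^3] = 1.336012.


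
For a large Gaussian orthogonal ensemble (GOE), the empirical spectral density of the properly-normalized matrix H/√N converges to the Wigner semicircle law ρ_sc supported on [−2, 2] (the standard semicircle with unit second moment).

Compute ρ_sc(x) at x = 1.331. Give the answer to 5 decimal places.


ρ_sc(x) = (1/(2π)) √(4 − x²). With x = 1.331:
  4 − x² = 4 − (1.331)² = 4 − 1.771561 = 2.228439.
  √(4 − x²) = 1.492796.
  1/(2π) = 0.159155.
  ρ_sc(1.331) = 0.159155 · 1.492796 = 0.237586.

Rounded to 5 decimal places: ρ_sc(1.331) ≈ 0.23759.


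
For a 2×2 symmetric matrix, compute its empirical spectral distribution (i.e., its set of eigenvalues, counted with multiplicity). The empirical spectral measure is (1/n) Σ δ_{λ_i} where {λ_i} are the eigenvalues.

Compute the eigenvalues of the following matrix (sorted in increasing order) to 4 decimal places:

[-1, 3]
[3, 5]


Since M is real symmetric, both eigenvalues are real; they are the roots of det(λI − M) = λ² − (tr M) λ + det M.
tr M = -1 + 5 = 4.
det M = (-1)·5 − 3² = -5 − 9 = -14.
Characteristic polynomial: λ² − 4λ − 14 = 0.
Discriminant Δ = (tr M)² − 4·det M = 16 − (-56) = 72; √Δ = 8.485281.
λ = (tr M ± √Δ)/2 = (4 ± 8.485281)/2, giving (tr M − √Δ)/2 = -2.2426 and (tr M + √Δ)/2 = 6.2426.

Eigenvalues sorted in increasing order: [-2.2426, 6.2426].


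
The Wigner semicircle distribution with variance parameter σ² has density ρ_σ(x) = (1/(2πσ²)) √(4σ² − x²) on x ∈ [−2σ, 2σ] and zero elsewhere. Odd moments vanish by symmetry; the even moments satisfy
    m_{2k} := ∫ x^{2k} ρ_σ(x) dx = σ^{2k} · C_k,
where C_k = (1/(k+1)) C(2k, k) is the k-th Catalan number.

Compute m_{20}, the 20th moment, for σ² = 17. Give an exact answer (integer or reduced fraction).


By the scaled semicircle moment identity, m_{2k} = σ^{2k} · C_k with k = 10.
C_10 = (1/(k+1)) · C(2k, k) = (1/11) · C(20, 10) = (1/11) · 184756 = 16796.
σ^{2k} = (σ²)^k = (17)^10 = 2015993900449.

Therefore m_{20} = σ^{20} · C_10 = 2015993900449 · 16796 = 33860633551941404.


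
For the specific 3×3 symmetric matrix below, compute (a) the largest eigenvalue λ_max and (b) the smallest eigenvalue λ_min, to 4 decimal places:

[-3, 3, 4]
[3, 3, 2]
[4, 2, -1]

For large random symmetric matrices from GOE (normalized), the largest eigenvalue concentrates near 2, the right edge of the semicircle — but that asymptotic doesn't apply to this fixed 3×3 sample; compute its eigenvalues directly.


Since M is real symmetric, all three eigenvalues are real; they are the roots of det(λI − M) = λ³ − (tr M) λ² + s λ − det M, where s is the sum of the principal 2×2 minors.
tr M = -3 + 3 + (-1) = -1.
s = ((-3)·3 − 3²) + ((-3)·(-1) − 4²) + (3·(-1) − 2²) = -18 + (-13) + (-7) = -38.
det M (expand along row 1) = (-3)·(-7) − 3·(-11) + 4·(-6) = 30.
Characteristic polynomial: λ³ + λ² − 38λ − 30 = 0.
Substitute λ = y + (tr M)/3 = y − 0.333333 to remove the quadratic term: y³ + p·y + q = 0 with p = s − (tr M)²/3 = -38.333333 and q = −2(tr M)³/27 + (tr M)·s/3 − det M = -17.259259.
Three real roots ⇒ use the trigonometric (Viète) form: r = 2√(−p/3) = 7.149204, φ = arccos(3q/(p·r)) = arccos(0.188934) = 1.380720 rad.
y_k = r·cos(φ/3 − 2πk/3) for k = 0, 1, 2 gives y = 6.405299, -0.452661, -5.952638.
λ_k = y_k − 0.333333 gives λ = 6.0720, -0.7860, -6.2860 (check: the sum is -1.0000 = tr M).

Hence λ_max = 6.0720 and λ_min = -6.2860.


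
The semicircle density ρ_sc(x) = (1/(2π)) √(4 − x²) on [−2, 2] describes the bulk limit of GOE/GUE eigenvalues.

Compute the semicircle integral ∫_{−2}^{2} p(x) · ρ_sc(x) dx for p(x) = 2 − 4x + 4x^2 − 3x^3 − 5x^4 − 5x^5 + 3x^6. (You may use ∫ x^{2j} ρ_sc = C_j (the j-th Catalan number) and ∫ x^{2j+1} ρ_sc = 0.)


Write p(x) = Σ a_i x^i, split into monomials and integrate each against ρ_sc separately.
Using ∫ x^{2j} ρ_sc = C_j = (1/(j+1)) C(2j, j) (Catalan numbers) and ∫ x^{2j+1} ρ_sc = 0 (odd monomials vanish by symmetry):
  i = 0 (even): a_0 · C_{0} = 2 · 1 = 2
  i = 1 (odd): ∫ x^1 ρ_sc = 0 (vanishes)
  i = 2 (even): a_2 · C_{1} = 4 · 1 = 4
  i = 3 (odd): ∫ x^3 ρ_sc = 0 (vanishes)
  i = 4 (even): a_4 · C_{2} = -5 · 2 = -10
  i = 5 (odd): ∫ x^5 ρ_sc = 0 (vanishes)
  i = 6 (even): a_6 · C_{3} = 3 · 5 = 15

Summing the contributions: ∫_{−2}^{2} p(x) ρ_sc(x) dx = 2 + 4 + (-10) + 15 = 11.


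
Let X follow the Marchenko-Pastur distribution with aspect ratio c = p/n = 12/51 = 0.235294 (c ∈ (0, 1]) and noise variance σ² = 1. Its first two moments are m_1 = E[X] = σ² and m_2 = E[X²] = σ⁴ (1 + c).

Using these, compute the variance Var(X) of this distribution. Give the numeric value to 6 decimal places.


m_1 = E[X] = σ² = 1, so m_1² = 1.
m_2 = E[X²] = σ⁴ (1 + c) = 1 · (1 + 0.235294) = 1 · 1.235294 = 1.235294.
(Note m_2 − m_1² simplifies to c · σ⁴ = 0.235294 · 1.)

Var(X) = m_2 − m_1² = 1.235294 − 1 = 0.235294.


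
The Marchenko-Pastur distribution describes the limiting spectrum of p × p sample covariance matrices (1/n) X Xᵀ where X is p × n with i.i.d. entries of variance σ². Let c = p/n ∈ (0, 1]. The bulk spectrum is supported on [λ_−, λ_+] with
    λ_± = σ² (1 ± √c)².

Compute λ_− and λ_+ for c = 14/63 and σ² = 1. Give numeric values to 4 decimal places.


c = 14/63 = 0.222222; √c = 0.471405.
λ_− = σ² (1 − √c)² = 1 · (1 − 0.471405)² = 1 · (0.528595)² = 0.279413.
λ_+ = σ² (1 + √c)² = 1 · (1 + 0.471405)² = 1 · (1.471405)² = 2.165031.

Rounded to 4 decimal places: λ_− ≈ 0.2794, λ_+ ≈ 2.1650.


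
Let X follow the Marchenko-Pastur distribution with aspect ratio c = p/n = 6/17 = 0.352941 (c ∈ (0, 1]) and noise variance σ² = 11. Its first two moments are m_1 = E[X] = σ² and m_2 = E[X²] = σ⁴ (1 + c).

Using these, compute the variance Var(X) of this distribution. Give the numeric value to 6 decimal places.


m_1 = E[X] = σ² = 11, so m_1² = 121.
m_2 = E[X²] = σ⁴ (1 + c) = 121 · (1 + 0.352941) = 121 · 1.352941 = 163.705882.
(Note m_2 − m_1² simplifies to c · σ⁴ = 0.352941 · 121.)

Var(X) = m_2 − m_1² = 163.705882 − 121 = 42.705882.


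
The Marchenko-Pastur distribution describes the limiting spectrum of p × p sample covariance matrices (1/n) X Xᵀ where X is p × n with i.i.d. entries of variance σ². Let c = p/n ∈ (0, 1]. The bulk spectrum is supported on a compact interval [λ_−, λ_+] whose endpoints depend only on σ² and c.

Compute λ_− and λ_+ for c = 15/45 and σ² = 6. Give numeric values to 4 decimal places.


c = 15/45 = 0.333333; √c = 0.577350.
λ_− = σ² (1 − √c)² = 6 · (1 − 0.577350)² = 6 · (0.422650)² = 1.071797.
λ_+ = σ² (1 + √c)² = 6 · (1 + 0.577350)² = 6 · (1.577350)² = 14.928203.

Rounded to 4 decimal places: λ_− ≈ 1.0718, λ_+ ≈ 14.9282.


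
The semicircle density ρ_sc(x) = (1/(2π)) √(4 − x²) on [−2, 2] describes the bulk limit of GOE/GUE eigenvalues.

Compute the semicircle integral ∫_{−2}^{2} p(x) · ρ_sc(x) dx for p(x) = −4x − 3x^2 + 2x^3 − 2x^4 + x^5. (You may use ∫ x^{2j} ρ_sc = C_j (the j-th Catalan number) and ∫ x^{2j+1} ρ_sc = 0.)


Write p(x) = Σ a_i x^i, split into monomials and integrate each against ρ_sc separately.
Using ∫ x^{2j} ρ_sc = C_j = (1/(j+1)) C(2j, j) (Catalan numbers) and ∫ x^{2j+1} ρ_sc = 0 (odd monomials vanish by symmetry):
  i = 1 (odd): ∫ x^1 ρ_sc = 0 (vanishes)
  i = 2 (even): a_2 · C_{1} = -3 · 1 = -3
  i = 3 (odd): ∫ x^3 ρ_sc = 0 (vanishes)
  i = 4 (even): a_4 · C_{2} = -2 · 2 = -4
  i = 5 (odd): ∫ x^5 ρ_sc = 0 (vanishes)

Summing the contributions: ∫_{−2}^{2} p(x) ρ_sc(x) dx = (-3) + (-4) = -7.


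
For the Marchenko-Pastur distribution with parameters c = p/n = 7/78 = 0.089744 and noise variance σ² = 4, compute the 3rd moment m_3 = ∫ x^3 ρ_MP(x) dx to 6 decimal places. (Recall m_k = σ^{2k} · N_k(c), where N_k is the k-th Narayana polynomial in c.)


E[X³] = σ⁶ (1 + 3c + c²) (third MP moment). With σ² = 4 (so σ⁶ = 64) and c = 7/78 = 0.089744: E[X³] = 64 · (1 + 3·0.089744 + (0.089744)²) = 64 · 1.277285.

So E[X^3] = 81.746220.


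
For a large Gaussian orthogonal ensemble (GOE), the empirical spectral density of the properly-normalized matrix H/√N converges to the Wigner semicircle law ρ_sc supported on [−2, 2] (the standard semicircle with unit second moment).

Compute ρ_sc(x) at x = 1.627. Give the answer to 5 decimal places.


ρ_sc(x) = (1/(2π)) √(4 − x²). With x = 1.627:
  4 − x² = 4 − (1.627)² = 4 − 2.647129 = 1.352871.
  √(4 − x²) = 1.163130.
  1/(2π) = 0.159155.
  ρ_sc(1.627) = 0.159155 · 1.163130 = 0.185118.

Rounded to 5 decimal places: ρ_sc(1.627) ≈ 0.18512.


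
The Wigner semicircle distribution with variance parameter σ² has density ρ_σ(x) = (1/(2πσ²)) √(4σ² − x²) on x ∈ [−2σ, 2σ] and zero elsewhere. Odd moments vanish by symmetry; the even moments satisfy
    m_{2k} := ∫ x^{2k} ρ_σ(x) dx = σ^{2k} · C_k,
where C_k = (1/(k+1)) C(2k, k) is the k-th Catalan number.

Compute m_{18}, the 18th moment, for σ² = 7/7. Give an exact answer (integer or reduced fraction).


By the scaled semicircle moment identity, m_{2k} = σ^{2k} · C_k with k = 9.
C_9 = (1/(k+1)) · C(2k, k) = (1/10) · C(18, 9) = (1/10) · 48620 = 4862.
σ^{2k} = (σ²)^k = (7/7)^9 = 1.

Therefore m_{18} = σ^{18} · C_9 = 1 · 4862 = 4862.


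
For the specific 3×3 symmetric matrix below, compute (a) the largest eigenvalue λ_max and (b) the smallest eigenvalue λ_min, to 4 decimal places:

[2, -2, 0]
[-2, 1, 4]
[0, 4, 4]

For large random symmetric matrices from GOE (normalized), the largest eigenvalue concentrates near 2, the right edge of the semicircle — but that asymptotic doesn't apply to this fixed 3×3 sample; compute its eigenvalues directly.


Since M is real symmetric, all three eigenvalues are real; they are the roots of det(λI − M) = λ³ − (tr M) λ² + s λ − det M, where s is the sum of the principal 2×2 minors.
tr M = 2 + 1 + 4 = 7.
s = (2·1 − (-2)²) + (2·4 − 0²) + (1·4 − 4²) = -2 + 8 + (-12) = -6.
det M (expand along row 1) = 2·(-12) − (-2)·(-8) + 0·(-8) = -40.
Characteristic polynomial: λ³ − 7λ² − 6λ + 40 = 0.
Substitute λ = y + (tr M)/3 = y + 2.333333 to remove the quadratic term: y³ + p·y + q = 0 with p = s − (tr M)²/3 = -22.333333 and q = −2(tr M)³/27 + (tr M)·s/3 − det M = 0.592593.
Three real roots ⇒ use the trigonometric (Viète) form: r = 2√(−p/3) = 5.456902, φ = arccos(3q/(p·r)) = arccos(-0.014587) = 1.585384 rad.
y_k = r·cos(φ/3 − 2πk/3) for k = 0, 1, 2 gives y = 4.712492, 0.026535, -4.739027.
λ_k = y_k + 2.333333 gives λ = 7.0458, 2.3599, -2.4057 (check: the sum is 7.0000 = tr M).

Hence λ_max = 7.0458 and λ_min = -2.4057.


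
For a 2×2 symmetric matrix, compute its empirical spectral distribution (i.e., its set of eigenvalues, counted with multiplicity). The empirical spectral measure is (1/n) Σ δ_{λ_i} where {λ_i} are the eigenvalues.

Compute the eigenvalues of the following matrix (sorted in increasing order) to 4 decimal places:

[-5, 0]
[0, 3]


Since M is real symmetric, both eigenvalues are real; they are the roots of det(λI − M) = λ² − (tr M) λ + det M.
tr M = -5 + 3 = -2.
det M = (-5)·3 − 0² = -15 − 0 = -15.
Characteristic polynomial: λ² + 2λ − 15 = 0.
Discriminant Δ = (tr M)² − 4·det M = 4 − (-60) = 64; √Δ = 8.000000.
λ = (tr M ± √Δ)/2 = (-2 ± 8.000000)/2, giving (tr M − √Δ)/2 = -5.0000 and (tr M + √Δ)/2 = 3.0000.

Eigenvalues sorted in increasing order: [-5.0000, 3.0000].


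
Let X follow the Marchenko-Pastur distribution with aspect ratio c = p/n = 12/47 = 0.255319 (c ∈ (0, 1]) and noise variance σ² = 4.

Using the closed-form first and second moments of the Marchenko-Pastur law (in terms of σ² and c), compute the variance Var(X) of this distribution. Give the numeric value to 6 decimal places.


Recall the MP moments m_1 = E[X] = σ² and m_2 = E[X²] = σ⁴ (1 + c).
m_1 = E[X] = σ² = 4, so m_1² = 16.
m_2 = E[X²] = σ⁴ (1 + c) = 16 · (1 + 0.255319) = 16 · 1.255319 = 20.085106.
(Note m_2 − m_1² simplifies to c · σ⁴ = 0.255319 · 16.)

Var(X) = m_2 − m_1² = 20.085106 − 16 = 4.085106.


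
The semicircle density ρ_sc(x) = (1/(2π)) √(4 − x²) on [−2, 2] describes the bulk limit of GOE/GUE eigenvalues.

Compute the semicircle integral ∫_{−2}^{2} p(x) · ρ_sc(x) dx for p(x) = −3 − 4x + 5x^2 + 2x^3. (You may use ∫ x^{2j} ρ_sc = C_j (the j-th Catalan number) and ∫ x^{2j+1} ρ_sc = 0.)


Write p(x) = Σ a_i x^i, split into monomials and integrate each against ρ_sc separately.
Using ∫ x^{2j} ρ_sc = C_j = (1/(j+1)) C(2j, j) (Catalan numbers) and ∫ x^{2j+1} ρ_sc = 0 (odd monomials vanish by symmetry):
  i = 0 (even): a_0 · C_{0} = -3 · 1 = -3
  i = 1 (odd): ∫ x^1 ρ_sc = 0 (vanishes)
  i = 2 (even): a_2 · C_{1} = 5 · 1 = 5
  i = 3 (odd): ∫ x^3 ρ_sc = 0 (vanishes)

Summing the contributions: ∫_{−2}^{2} p(x) ρ_sc(x) dx = (-3) + 5 = 2.
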